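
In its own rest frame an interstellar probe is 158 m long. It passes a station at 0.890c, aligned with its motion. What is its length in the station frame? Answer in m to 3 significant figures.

L ≈ 72.0 m

γ = 1/√(1 − 0.890²) = 2.1932
Length contraction: L = L₀/γ = 158/2.1932 = 72.0 m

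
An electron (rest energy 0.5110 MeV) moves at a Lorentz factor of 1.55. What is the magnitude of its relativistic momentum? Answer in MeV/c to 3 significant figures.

β = √(1 − 1/γ²) = √(1 − 1/1.55²) = 0.76405
p = γβm₀c = 1.55 × 0.76405 × 0.5110 MeV/c = 0.605 MeV/c

p ≈ 0.605 MeV/c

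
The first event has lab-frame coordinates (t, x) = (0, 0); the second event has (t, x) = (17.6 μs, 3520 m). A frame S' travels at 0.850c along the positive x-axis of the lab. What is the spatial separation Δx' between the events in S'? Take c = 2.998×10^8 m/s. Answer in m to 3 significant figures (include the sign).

Δx' ≈ -1830 m

γ = 1/√(1 − 0.850²) = 1.8983
Δx' = γ(Δx − vΔt) = 1.8983 × (3520 m − 0.850×(2.998×10^8 m/s)×17.6×10^-6 s)
= 1.8983 × (-965.01 m) = -1830 m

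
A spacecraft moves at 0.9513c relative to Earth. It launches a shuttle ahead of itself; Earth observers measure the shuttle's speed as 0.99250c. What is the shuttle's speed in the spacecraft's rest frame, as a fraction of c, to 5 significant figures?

u' ≈ 0.73789c

Inverse velocity addition: u' = (u − v)/(1 − uv/c²)
= (0.99250 − 0.9513)/(1 − 0.99250×0.9513) = 0.041200/0.05583475 = 0.73789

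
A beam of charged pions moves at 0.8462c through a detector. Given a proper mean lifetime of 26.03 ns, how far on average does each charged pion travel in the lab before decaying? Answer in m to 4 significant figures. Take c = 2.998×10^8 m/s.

d ≈ 12.39 m

γ = 1/√(1 − 0.8462²) = 1.87665
Dilated lifetime: Δt = γτ₀ = 1.87665 × 26.03 ns = 48.8491 ns
d = vΔt = 0.8462c × 48.8491 ns = 2.53691×10^8 m/s × 4.88491×10^-8 s = 12.39 m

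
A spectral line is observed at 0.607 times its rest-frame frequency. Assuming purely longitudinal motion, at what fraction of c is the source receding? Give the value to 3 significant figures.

f_obs/f_src = √((1−β)/(1+β)) = 0.607  ⇒  (1−β)/(1+β) = 0.36845
β = |1 − D²|/(1 + D²) = |1 − 0.36845|/(1 + 0.36845) = 0.462

β ≈ 0.462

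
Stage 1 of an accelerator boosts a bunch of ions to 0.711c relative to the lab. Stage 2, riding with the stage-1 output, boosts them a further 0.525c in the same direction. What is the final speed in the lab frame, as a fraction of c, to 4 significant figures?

Compose boost 2: (0.525 + 0.711)/(1 + 0.525×0.711) = 1.236/1.37328 = 0.9000

u ≈ 0.9000c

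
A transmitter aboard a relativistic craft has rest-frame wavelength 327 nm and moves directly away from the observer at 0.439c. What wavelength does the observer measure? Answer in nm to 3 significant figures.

Relativistic Doppler: λ_obs = λ_src √((1+β)/(1−β))
= 327 × √(1.4390/0.56100) = 327 × 1.6016 = 524 nm

λ_obs ≈ 524 nm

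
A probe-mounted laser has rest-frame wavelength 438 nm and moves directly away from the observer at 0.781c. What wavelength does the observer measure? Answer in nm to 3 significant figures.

λ_obs ≈ 1250 nm

Relativistic Doppler: λ_obs = λ_src √((1+β)/(1−β))
= 438 × √(1.7810/0.21900) = 438 × 2.8517 = 1250 nm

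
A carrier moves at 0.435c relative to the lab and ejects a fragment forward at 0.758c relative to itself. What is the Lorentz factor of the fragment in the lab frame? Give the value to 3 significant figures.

u_lab = (0.758 + 0.435)/(1 + 0.758×0.435) = 1.193/1.32973 = 0.897175
γ = 1/√(1 − 0.897175²) = 2.26

γ ≈ 2.26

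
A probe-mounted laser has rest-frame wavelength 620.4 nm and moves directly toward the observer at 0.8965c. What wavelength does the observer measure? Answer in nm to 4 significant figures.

λ_obs ≈ 144.9 nm

Relativistic Doppler: λ_obs = λ_src √((1−β)/(1+β))
= 620.4 × √(0.103500/1.89650) = 620.4 × 0.233611 = 144.9 nm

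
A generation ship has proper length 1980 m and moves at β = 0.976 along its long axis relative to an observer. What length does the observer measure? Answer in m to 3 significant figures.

L ≈ 431 m

γ = 1/√(1 − 0.976²) = 4.5920
Length contraction: L = L₀/γ = 1980/4.5920 = 431 m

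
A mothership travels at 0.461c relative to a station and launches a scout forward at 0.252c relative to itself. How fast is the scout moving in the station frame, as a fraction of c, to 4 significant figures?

u ≈ 0.6388c

Compose boost 2: (0.252 + 0.461)/(1 + 0.252×0.461) = 0.7130/1.11617 = 0.6388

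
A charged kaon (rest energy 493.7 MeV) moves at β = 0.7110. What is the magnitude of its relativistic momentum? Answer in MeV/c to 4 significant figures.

γ = 1/√(1 − 0.7110²) = 1.42209
p = γβm₀c = 1.42209 × 0.7110 × 493.7 MeV/c = 499.2 MeV/c

p ≈ 499.2 MeV/c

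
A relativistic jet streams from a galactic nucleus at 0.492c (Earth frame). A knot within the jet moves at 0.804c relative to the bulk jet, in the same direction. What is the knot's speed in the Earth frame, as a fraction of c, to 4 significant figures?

Relativistic velocity addition: u = (u' + v)/(1 + u'v/c²)
= (0.804 + 0.492)/(1 + 0.804×0.492) = 1.296/1.39557 = 0.9287

u ≈ 0.9287c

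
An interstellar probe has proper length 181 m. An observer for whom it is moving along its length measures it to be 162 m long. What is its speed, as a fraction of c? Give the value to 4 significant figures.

β ≈ 0.4460

γ = L₀/L = 181/162 = 1.11728
β = √(1 − 1/γ²) = 0.4460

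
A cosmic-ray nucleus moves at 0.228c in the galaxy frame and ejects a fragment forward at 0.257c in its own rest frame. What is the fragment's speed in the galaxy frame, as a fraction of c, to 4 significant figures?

Compose boost 2: (0.257 + 0.228)/(1 + 0.257×0.228) = 0.4850/1.05860 = 0.4582

u ≈ 0.4582c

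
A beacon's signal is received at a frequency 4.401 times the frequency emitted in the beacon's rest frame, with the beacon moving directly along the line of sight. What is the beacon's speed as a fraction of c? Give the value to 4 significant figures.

β ≈ 0.9018

f_obs/f_src = √((1+β)/(1−β)) = 4.401  ⇒  (1+β)/(1−β) = 19.3688
β = |1 − D²|/(1 + D²) = |1 − 19.3688|/(1 + 19.3688) = 0.9018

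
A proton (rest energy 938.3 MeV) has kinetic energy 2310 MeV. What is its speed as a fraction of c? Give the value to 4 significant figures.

γ = 1 + K/(m₀c²) = 1 + 2310/938.3 = 3.46190
β = √(1 − 1/γ²) = 0.9574

β ≈ 0.9574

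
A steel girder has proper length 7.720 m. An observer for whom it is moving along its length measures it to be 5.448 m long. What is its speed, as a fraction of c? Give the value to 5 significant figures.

γ = L₀/L = 7.720/5.448 = 1.417034
β = √(1 − 1/γ²) = 0.70851

β ≈ 0.70851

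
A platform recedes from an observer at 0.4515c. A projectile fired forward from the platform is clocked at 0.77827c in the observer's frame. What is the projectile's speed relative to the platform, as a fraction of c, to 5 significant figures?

Inverse velocity addition: u' = (u − v)/(1 − uv/c²)
= (0.77827 − 0.4515)/(1 − 0.77827×0.4515) = 0.32677/0.6486111 = 0.50380

u' ≈ 0.50380c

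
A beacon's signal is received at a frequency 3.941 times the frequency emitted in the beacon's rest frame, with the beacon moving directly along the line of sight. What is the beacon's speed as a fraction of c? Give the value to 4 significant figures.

f_obs/f_src = √((1+β)/(1−β)) = 3.941  ⇒  (1+β)/(1−β) = 15.5315
β = |1 − D²|/(1 + D²) = |1 − 15.5315|/(1 + 15.5315) = 0.8790

β ≈ 0.8790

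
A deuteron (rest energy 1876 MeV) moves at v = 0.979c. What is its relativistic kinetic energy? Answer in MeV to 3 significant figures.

γ = 1/√(1 − 0.979²) = 4.9053
K = (γ − 1)m₀c² = (4.9053 − 1) × 1876 MeV = 3.9053 × 1876 MeV = 7330 MeV

K ≈ 7330 MeV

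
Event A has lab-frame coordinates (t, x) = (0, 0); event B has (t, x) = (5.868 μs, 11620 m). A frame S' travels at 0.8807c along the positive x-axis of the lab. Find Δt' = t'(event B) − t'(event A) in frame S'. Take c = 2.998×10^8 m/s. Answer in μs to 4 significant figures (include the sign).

γ = 1/√(1 − 0.8807²) = 2.11115
Δt' = γ(Δt − vΔx/c²) = 2.11115 × (5.868 μs − 0.8807×11620 m / (2.998×10^8 m/s))
= 2.11115 × (-28.2672 μs) = -59.68 μs

Δt' ≈ -59.68 μs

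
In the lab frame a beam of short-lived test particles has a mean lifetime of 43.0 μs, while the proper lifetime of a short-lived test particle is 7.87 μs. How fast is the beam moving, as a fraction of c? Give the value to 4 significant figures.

β ≈ 0.9831

γ = Δt/τ₀ = 43.0/7.87 = 5.46379
β = √(1 − 1/γ²) = √(1 − 1/5.46379²) = 0.9831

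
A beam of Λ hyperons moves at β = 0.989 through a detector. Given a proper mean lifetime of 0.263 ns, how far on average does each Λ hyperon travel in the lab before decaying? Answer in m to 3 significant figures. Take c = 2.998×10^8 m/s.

γ = 1/√(1 − 0.989²) = 6.7606
Dilated lifetime: Δt = γτ₀ = 6.7606 × 0.263 ns = 1.7780 ns
d = vΔt = 0.989c × 1.7780 ns = 2.9650×10^8 m/s × 1.7780×10^-9 s = 0.527 m

d ≈ 0.527 m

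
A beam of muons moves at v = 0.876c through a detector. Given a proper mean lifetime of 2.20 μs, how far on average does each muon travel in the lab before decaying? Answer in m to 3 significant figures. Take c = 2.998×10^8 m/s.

d ≈ 1200 m

γ = 1/√(1 − 0.876²) = 2.0734
Dilated lifetime: Δt = γτ₀ = 2.0734 × 2.20 μs = 4.5614 μs
d = vΔt = 0.876c × 4.5614 μs = 2.6262×10^8 m/s × 4.5614×10^-6 s = 1200 m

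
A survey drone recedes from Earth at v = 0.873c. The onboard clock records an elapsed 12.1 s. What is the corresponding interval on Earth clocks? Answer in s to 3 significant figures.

γ = 1/√(1 − 0.873²) = 2.0504
Time dilation: Δt = γτ₀ = 2.0504 × 12.1 s = 24.8 s

Δt ≈ 24.8 s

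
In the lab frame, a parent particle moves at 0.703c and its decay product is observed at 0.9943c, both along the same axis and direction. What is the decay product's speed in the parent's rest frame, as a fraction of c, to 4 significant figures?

u' ≈ 0.9678c

Inverse velocity addition: u' = (u − v)/(1 − uv/c²)
= (0.9943 − 0.703)/(1 − 0.9943×0.703) = 0.2913/0.301007 = 0.9678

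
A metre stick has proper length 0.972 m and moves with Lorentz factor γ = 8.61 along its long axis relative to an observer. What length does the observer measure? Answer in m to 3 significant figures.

L ≈ 0.113 m

γ = 8.61 (given)
Length contraction: L = L₀/γ = 0.972/8.61 = 0.113 m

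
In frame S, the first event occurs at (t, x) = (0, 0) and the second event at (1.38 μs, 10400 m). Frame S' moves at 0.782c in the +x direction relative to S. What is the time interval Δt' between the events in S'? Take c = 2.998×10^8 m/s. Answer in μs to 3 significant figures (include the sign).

γ = 1/√(1 − 0.782²) = 1.6044
Δt' = γ(Δt − vΔx/c²) = 1.6044 × (1.38 μs − 0.782×10400 m / (2.998×10^8 m/s))
= 1.6044 × (-25.747 μs) = -41.3 μs

Δt' ≈ -41.3 μs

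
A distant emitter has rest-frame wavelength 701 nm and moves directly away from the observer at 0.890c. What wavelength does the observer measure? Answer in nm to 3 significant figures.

Relativistic Doppler: λ_obs = λ_src √((1+β)/(1−β))
= 701 × √(1.8900/0.11000) = 701 × 4.1451 = 2910 nm

λ_obs ≈ 2910 nm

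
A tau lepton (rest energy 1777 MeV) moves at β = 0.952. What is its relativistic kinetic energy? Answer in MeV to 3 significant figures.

γ = 1/√(1 − 0.952²) = 3.2669
K = (γ − 1)m₀c² = (3.2669 − 1) × 1777 MeV = 2.2669 × 1777 MeV = 4030 MeV

K ≈ 4030 MeV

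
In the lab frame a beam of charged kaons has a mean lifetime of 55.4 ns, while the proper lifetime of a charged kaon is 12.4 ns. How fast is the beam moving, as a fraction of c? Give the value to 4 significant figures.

β ≈ 0.9746

γ = Δt/τ₀ = 55.4/12.4 = 4.46774
β = √(1 − 1/γ²) = √(1 − 1/4.46774²) = 0.9746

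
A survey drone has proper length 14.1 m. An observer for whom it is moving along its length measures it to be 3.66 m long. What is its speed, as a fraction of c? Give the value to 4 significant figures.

β ≈ 0.9657

γ = L₀/L = 14.1/3.66 = 3.85246
β = √(1 − 1/γ²) = 0.9657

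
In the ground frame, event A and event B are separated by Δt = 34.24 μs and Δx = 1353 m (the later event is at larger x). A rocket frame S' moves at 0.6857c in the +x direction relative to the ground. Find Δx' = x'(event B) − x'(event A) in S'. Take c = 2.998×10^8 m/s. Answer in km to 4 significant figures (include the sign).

γ = 1/√(1 − 0.6857²) = 1.37384
Δx' = γ(Δx − vΔt) = 1.37384 × (1353 m − 0.6857×(2.998×10^8 m/s)×34.24×10^-6 s)
= 1.37384 × (-5685.81 m) = -7.811 km

Δx' ≈ -7.811 km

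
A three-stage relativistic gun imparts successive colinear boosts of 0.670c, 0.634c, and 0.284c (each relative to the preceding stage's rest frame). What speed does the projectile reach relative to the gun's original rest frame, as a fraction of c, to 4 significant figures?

Compose boost 2: (0.634 + 0.670)/(1 + 0.634×0.670) = 1.304/1.42478 = 0.915229
Compose boost 3: (0.284 + 0.915229)/(1 + 0.284×0.915229) = 1.19923/1.25993 = 0.9518

u ≈ 0.9518c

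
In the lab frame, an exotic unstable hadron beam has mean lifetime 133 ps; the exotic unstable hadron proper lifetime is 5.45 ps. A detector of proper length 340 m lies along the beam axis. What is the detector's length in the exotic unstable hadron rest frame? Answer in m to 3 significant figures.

L ≈ 13.9 m

Time dilation ⇒ γ = Δt/τ₀ = 133/5.45 = 24.404
Length contraction: L = L₀/γ = 340/24.404 = 13.9 m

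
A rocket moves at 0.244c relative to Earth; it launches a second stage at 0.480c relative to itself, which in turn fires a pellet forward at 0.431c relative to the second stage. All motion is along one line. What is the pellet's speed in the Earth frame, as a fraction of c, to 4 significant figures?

u ≈ 0.8435c

Compose boost 2: (0.480 + 0.244)/(1 + 0.480×0.244) = 0.7240/1.11712 = 0.648095
Compose boost 3: (0.431 + 0.648095)/(1 + 0.431×0.648095) = 1.07910/1.27933 = 0.8435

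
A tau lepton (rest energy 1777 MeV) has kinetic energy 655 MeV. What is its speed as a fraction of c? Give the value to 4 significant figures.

γ = 1 + K/(m₀c²) = 1 + 655/1777 = 1.36860
β = √(1 − 1/γ²) = 0.6827

β ≈ 0.6827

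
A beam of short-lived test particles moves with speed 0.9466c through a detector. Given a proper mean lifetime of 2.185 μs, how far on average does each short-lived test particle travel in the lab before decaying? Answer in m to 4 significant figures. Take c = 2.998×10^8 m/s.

d ≈ 1923 m

γ = 1/√(1 − 0.9466²) = 3.10164
Dilated lifetime: Δt = γτ₀ = 3.10164 × 2.185 μs = 6.77708 μs
d = vΔt = 0.9466c × 6.77708 μs = 2.83791×10^8 m/s × 6.77708×10^-6 s = 1923 m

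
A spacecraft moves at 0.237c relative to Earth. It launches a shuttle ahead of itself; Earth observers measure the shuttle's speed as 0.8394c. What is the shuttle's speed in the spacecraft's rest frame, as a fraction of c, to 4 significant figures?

Inverse velocity addition: u' = (u − v)/(1 − uv/c²)
= (0.8394 − 0.237)/(1 − 0.8394×0.237) = 0.6024/0.801062 = 0.7520

u' ≈ 0.7520c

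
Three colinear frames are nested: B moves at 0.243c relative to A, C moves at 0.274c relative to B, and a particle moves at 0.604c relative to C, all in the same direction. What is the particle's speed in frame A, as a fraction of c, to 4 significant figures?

Compose boost 2: (0.274 + 0.243)/(1 + 0.274×0.243) = 0.5170/1.06658 = 0.484726
Compose boost 3: (0.604 + 0.484726)/(1 + 0.604×0.484726) = 1.08873/1.29277 = 0.8422

u ≈ 0.8422c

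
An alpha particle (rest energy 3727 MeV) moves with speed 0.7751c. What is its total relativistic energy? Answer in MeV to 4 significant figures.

γ = 1/√(1 − 0.7751²) = 1.58268
E = γm₀c² = 1.58268 × 3727 MeV = 5899 MeV

E ≈ 5899 MeV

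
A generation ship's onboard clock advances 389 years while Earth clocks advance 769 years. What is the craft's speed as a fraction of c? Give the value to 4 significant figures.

γ = Δt/τ₀ = 769/389 = 1.97686
β = √(1 − 1/γ²) = √(1 − 1/1.97686²) = 0.8626

β ≈ 0.8626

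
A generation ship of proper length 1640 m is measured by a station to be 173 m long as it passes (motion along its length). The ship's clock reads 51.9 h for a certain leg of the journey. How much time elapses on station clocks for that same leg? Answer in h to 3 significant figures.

Δt ≈ 492 h

Length contraction ⇒ γ = L₀/L = 1640/173 = 9.4798
Time dilation: Δt = γτ₀ = 9.4798 × 51.9 h = 492 h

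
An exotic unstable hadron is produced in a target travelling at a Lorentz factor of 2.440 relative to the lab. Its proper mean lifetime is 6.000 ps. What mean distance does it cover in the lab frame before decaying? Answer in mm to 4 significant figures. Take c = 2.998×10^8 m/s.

d ≈ 4.004 mm

β = √(1 − 1/γ²) = √(1 − 1/2.440²) = 0.912159
Dilated lifetime: Δt = γτ₀ = 2.440 × 6.000 ps = 14.6400 ps
d = vΔt = 0.912159c × 14.6400 ps = 2.73465×10^8 m/s × 1.46400×10^-11 s = 4.004 mm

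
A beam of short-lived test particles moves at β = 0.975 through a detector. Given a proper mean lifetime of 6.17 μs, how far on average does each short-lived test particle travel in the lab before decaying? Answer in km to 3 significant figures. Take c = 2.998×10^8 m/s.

γ = 1/√(1 − 0.975²) = 4.5004
Dilated lifetime: Δt = γτ₀ = 4.5004 × 6.17 μs = 27.767 μs
d = vΔt = 0.975c × 27.767 μs = 2.9230×10^8 m/s × 2.7767×10^-5 s = 8.12 km

d ≈ 8.12 km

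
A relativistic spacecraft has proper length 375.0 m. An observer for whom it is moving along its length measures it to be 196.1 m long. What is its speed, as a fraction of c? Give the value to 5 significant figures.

β ≈ 0.85237

γ = L₀/L = 375.0/196.1 = 1.912290
β = √(1 − 1/γ²) = 0.85237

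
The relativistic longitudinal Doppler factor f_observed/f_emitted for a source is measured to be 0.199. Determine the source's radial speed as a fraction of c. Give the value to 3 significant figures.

β ≈ 0.924

f_obs/f_src = √((1−β)/(1+β)) = 0.199  ⇒  (1−β)/(1+β) = 0.039601
β = |1 − D²|/(1 + D²) = |1 − 0.039601|/(1 + 0.039601) = 0.924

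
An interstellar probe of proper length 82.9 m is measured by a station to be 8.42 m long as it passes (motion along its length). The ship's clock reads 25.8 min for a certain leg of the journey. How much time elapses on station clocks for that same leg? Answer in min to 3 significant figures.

Length contraction ⇒ γ = L₀/L = 82.9/8.42 = 9.8456
Time dilation: Δt = γτ₀ = 9.8456 × 25.8 min = 254 min

Δt ≈ 254 min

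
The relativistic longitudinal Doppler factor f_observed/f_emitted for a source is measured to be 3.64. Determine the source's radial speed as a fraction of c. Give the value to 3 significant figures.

β ≈ 0.860

f_obs/f_src = √((1+β)/(1−β)) = 3.64  ⇒  (1+β)/(1−β) = 13.250
β = |1 − D²|/(1 + D²) = |1 − 13.250|/(1 + 13.250) = 0.860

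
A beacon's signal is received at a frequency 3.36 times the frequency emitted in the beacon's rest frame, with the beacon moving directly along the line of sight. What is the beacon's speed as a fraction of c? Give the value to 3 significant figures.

f_obs/f_src = √((1+β)/(1−β)) = 3.36  ⇒  (1+β)/(1−β) = 11.290
β = |1 − D²|/(1 + D²) = |1 − 11.290|/(1 + 11.290) = 0.837

β ≈ 0.837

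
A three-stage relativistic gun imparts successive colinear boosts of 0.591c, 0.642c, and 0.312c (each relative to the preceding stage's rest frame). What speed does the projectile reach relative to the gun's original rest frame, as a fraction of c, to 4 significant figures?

Compose boost 2: (0.642 + 0.591)/(1 + 0.642×0.591) = 1.233/1.37942 = 0.893853
Compose boost 3: (0.312 + 0.893853)/(1 + 0.312×0.893853) = 1.20585/1.27888 = 0.9429

u ≈ 0.9429c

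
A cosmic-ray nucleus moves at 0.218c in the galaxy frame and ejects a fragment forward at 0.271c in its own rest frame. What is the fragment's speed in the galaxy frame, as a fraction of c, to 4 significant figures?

Compose boost 2: (0.271 + 0.218)/(1 + 0.271×0.218) = 0.4890/1.05908 = 0.4617

u ≈ 0.4617c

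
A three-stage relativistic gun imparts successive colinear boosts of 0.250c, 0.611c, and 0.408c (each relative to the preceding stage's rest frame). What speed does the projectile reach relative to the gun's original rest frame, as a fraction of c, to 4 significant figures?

Compose boost 2: (0.611 + 0.250)/(1 + 0.611×0.250) = 0.8610/1.15275 = 0.746910
Compose boost 3: (0.408 + 0.746910)/(1 + 0.408×0.746910) = 1.15491/1.30474 = 0.8852

u ≈ 0.8852c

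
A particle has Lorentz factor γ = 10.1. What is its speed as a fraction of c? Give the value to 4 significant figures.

β = √(1 − 1/γ²) = √(1 − 1/10.1²) = √(0.990197) = 0.9951

β ≈ 0.9951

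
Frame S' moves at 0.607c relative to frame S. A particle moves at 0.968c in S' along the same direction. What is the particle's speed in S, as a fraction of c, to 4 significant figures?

u ≈ 0.9921c

Relativistic velocity addition: u = (u' + v)/(1 + u'v/c²)
= (0.968 + 0.607)/(1 + 0.968×0.607) = 1.575/1.58758 = 0.9921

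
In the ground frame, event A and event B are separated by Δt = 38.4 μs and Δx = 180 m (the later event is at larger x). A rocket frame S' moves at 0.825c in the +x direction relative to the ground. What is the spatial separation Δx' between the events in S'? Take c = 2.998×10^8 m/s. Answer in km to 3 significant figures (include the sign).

Δx' ≈ -16.5 km

γ = 1/√(1 − 0.825²) = 1.7695
Δx' = γ(Δx − vΔt) = 1.7695 × (180 m − 0.825×(2.998×10^8 m/s)×38.4×10^-6 s)
= 1.7695 × (-9317.7 m) = -16.5 km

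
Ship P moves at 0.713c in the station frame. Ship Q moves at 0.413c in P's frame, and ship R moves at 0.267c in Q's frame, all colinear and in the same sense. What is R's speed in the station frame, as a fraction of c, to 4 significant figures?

u ≈ 0.9226c

Compose boost 2: (0.413 + 0.713)/(1 + 0.413×0.713) = 1.126/1.29447 = 0.869855
Compose boost 3: (0.267 + 0.869855)/(1 + 0.267×0.869855) = 1.13685/1.23225 = 0.9226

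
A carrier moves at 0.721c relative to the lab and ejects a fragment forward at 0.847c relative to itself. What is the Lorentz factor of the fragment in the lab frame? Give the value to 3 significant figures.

γ ≈ 4.37

u_lab = (0.847 + 0.721)/(1 + 0.847×0.721) = 1.568/1.61069 = 0.973498
γ = 1/√(1 − 0.973498²) = 4.37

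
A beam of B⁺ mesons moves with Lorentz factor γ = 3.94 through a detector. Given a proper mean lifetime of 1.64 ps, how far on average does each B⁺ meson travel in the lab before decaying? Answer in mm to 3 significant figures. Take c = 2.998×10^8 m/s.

β = √(1 − 1/γ²) = √(1 − 1/3.94²) = 0.96725
Dilated lifetime: Δt = γτ₀ = 3.94 × 1.64 ps = 6.4616 ps
d = vΔt = 0.96725c × 6.4616 ps = 2.8998×10^8 m/s × 6.4616×10^-12 s = 1.87 mm

d ≈ 1.87 mm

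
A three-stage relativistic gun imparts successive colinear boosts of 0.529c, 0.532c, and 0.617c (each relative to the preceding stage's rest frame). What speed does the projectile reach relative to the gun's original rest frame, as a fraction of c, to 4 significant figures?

Compose boost 2: (0.532 + 0.529)/(1 + 0.532×0.529) = 1.061/1.28143 = 0.827983
Compose boost 3: (0.617 + 0.827983)/(1 + 0.617×0.827983) = 1.44498/1.51087 = 0.9564

u ≈ 0.9564c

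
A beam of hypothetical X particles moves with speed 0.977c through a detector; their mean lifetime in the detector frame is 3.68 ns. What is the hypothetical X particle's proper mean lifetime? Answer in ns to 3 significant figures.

τ₀ ≈ 0.785 ns

γ = 1/√(1 − 0.977²) = 4.6896
Proper time: τ₀ = Δt/γ = 3.68/4.6896 = 0.785 ns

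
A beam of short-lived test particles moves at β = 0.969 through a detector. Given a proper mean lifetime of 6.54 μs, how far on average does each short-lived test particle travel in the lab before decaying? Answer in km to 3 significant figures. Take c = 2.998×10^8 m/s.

d ≈ 7.69 km

γ = 1/√(1 − 0.969²) = 4.0476
Dilated lifetime: Δt = γτ₀ = 4.0476 × 6.54 μs = 26.471 μs
d = vΔt = 0.969c × 26.471 μs = 2.9051×10^8 m/s × 2.6471×10^-5 s = 7.69 km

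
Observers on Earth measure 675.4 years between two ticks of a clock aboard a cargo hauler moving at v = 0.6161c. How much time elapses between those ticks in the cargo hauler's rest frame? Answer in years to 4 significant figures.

τ₀ ≈ 532.0 years

γ = 1/√(1 − 0.6161²) = 1.26957
Proper time: τ₀ = Δt/γ = 675.4/1.26957 = 532.0 years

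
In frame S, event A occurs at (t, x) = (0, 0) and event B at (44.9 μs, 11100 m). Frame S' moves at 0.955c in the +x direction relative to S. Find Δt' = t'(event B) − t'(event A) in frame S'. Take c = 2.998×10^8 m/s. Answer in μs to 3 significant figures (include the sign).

Δt' ≈ 32.2 μs

γ = 1/√(1 − 0.955²) = 3.3715
Δt' = γ(Δt − vΔx/c²) = 3.3715 × (44.9 μs − 0.955×11100 m / (2.998×10^8 m/s))
= 3.3715 × (9.5414 μs) = 32.2 μs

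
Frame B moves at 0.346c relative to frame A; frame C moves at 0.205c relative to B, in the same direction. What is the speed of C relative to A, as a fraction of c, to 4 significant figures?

Compose boost 2: (0.205 + 0.346)/(1 + 0.205×0.346) = 0.5510/1.07093 = 0.5145

u ≈ 0.5145c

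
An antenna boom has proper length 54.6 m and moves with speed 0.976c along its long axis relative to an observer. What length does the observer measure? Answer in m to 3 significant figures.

γ = 1/√(1 − 0.976²) = 4.5920
Length contraction: L = L₀/γ = 54.6/4.5920 = 11.9 m

L ≈ 11.9 m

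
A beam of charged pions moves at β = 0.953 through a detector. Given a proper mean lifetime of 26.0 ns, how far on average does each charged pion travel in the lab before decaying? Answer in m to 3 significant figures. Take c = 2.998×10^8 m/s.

γ = 1/√(1 − 0.953²) = 3.3007
Dilated lifetime: Δt = γτ₀ = 3.3007 × 26.0 ns = 85.817 ns
d = vΔt = 0.953c × 85.817 ns = 2.8571×10^8 m/s × 8.5817×10^-8 s = 24.5 m

d ≈ 24.5 m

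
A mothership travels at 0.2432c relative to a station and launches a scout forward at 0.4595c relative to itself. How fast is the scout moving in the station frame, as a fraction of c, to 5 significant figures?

u ≈ 0.63207c

Compose boost 2: (0.4595 + 0.2432)/(1 + 0.4595×0.2432) = 0.70270/1.111750 = 0.63207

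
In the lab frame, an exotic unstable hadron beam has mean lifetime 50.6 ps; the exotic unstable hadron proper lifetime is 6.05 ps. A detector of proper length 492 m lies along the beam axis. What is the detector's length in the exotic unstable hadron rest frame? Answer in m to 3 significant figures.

L ≈ 58.8 m

Time dilation ⇒ γ = Δt/τ₀ = 50.6/6.05 = 8.3636
Length contraction: L = L₀/γ = 492/8.3636 = 58.8 m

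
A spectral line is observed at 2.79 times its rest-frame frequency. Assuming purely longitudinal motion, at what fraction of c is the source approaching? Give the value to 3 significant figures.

β ≈ 0.772

f_obs/f_src = √((1+β)/(1−β)) = 2.79  ⇒  (1+β)/(1−β) = 7.7841
β = |1 − D²|/(1 + D²) = |1 − 7.7841|/(1 + 7.7841) = 0.772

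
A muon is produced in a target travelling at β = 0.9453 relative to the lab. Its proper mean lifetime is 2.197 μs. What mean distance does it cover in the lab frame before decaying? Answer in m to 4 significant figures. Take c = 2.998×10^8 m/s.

γ = 1/√(1 − 0.9453²) = 3.06558
Dilated lifetime: Δt = γτ₀ = 3.06558 × 2.197 μs = 6.73509 μs
d = vΔt = 0.9453c × 6.73509 μs = 2.83401×10^8 m/s × 6.73509×10^-6 s = 1909 m

d ≈ 1909 m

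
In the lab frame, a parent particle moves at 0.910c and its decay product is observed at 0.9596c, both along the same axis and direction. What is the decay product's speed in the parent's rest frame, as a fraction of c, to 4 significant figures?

Inverse velocity addition: u' = (u − v)/(1 − uv/c²)
= (0.9596 − 0.910)/(1 − 0.9596×0.910) = 0.04960/0.126764 = 0.3913

u' ≈ 0.3913c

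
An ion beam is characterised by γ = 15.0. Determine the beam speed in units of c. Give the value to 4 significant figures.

β ≈ 0.9978

β = √(1 − 1/γ²) = √(1 − 1/15.0²) = √(0.995556) = 0.9978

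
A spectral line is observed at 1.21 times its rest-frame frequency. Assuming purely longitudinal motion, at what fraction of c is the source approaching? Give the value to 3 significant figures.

f_obs/f_src = √((1+β)/(1−β)) = 1.21  ⇒  (1+β)/(1−β) = 1.4641
β = |1 − D²|/(1 + D²) = |1 − 1.4641|/(1 + 1.4641) = 0.188

β ≈ 0.188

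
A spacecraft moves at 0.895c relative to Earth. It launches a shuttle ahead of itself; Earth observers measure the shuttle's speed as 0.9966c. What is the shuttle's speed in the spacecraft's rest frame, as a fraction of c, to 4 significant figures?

Inverse velocity addition: u' = (u − v)/(1 − uv/c²)
= (0.9966 − 0.895)/(1 − 0.9966×0.895) = 0.1016/0.108043 = 0.9404

u' ≈ 0.9404c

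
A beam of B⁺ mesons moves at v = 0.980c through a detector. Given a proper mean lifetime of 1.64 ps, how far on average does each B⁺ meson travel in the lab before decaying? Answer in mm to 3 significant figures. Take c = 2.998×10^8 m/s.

d ≈ 2.42 mm

γ = 1/√(1 − 0.980²) = 5.0252
Dilated lifetime: Δt = γτ₀ = 5.0252 × 1.64 ps = 8.2413 ps
d = vΔt = 0.980c × 8.2413 ps = 2.9380×10^8 m/s × 8.2413×10^-12 s = 2.42 mm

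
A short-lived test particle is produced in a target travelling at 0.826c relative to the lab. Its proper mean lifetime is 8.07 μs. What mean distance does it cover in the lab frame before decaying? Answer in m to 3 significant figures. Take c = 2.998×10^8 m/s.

γ = 1/√(1 − 0.826²) = 1.7741
Dilated lifetime: Δt = γτ₀ = 1.7741 × 8.07 μs = 14.317 μs
d = vΔt = 0.826c × 14.317 μs = 2.4763×10^8 m/s × 1.4317×10^-5 s = 3550 m

d ≈ 3550 m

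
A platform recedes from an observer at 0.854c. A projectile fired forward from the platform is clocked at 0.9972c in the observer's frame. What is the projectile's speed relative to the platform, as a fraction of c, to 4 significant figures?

u' ≈ 0.9650c

Inverse velocity addition: u' = (u − v)/(1 − uv/c²)
= (0.9972 − 0.854)/(1 − 0.9972×0.854) = 0.1432/0.148391 = 0.9650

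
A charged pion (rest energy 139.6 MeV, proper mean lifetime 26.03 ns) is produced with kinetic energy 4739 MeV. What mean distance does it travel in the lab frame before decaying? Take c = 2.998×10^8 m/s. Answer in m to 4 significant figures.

γ = 1 + K/(m₀c²) = 1 + 4739/139.6 = 34.9470
β = √(1 − 1/γ²) = 0.999591
Dilated lifetime: γτ₀ = 34.9470 × 26.03 ns = 909.670 ns
d = βc·γτ₀ = 0.999591 × (2.998×10^8 m/s) × 9.09670×10^-7 s = 272.6 m

d ≈ 272.6 m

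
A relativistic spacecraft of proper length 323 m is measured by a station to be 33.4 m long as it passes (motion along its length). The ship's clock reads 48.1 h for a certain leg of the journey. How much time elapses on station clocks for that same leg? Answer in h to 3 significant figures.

Length contraction ⇒ γ = L₀/L = 323/33.4 = 9.6707
Time dilation: Δt = γτ₀ = 9.6707 × 48.1 h = 465 h

Δt ≈ 465 h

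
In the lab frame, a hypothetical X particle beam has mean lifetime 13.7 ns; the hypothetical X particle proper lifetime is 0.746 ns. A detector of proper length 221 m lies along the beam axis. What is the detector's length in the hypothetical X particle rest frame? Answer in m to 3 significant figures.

L ≈ 12.0 m

Time dilation ⇒ γ = Δt/τ₀ = 13.7/0.746 = 18.365
Length contraction: L = L₀/γ = 221/18.365 = 12.0 m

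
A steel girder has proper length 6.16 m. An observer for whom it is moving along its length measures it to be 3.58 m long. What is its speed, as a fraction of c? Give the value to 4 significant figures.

γ = L₀/L = 6.16/3.58 = 1.72067
β = √(1 − 1/γ²) = 0.8138

β ≈ 0.8138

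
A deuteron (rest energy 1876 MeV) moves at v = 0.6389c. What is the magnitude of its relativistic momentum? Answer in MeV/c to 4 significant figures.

p ≈ 1558 MeV/c

γ = 1/√(1 − 0.6389²) = 1.29990
p = γβm₀c = 1.29990 × 0.6389 × 1876 MeV/c = 1558 MeV/c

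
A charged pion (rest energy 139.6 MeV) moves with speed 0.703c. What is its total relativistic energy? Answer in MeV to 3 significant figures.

E ≈ 196 MeV

γ = 1/√(1 − 0.703²) = 1.4061
E = γm₀c² = 1.4061 × 139.6 MeV = 196 MeV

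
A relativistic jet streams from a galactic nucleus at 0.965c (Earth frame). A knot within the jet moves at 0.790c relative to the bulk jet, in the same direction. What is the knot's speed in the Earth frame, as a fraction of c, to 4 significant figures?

u ≈ 0.9958c

Relativistic velocity addition: u = (u' + v)/(1 + u'v/c²)
= (0.790 + 0.965)/(1 + 0.790×0.965) = 1.755/1.76235 = 0.9958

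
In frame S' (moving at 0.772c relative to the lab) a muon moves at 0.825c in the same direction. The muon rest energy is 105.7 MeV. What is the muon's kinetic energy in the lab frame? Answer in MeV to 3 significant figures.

u_lab = (0.825 + 0.772)/(1 + 0.825×0.772) = 0.975625
γ = 1/√(1 − 0.975625²) = 4.5569
K = (γ − 1)m₀c² = (4.5569 − 1) × 105.7 = 3.5569 × 105.7 = 376 MeV

K ≈ 376 MeV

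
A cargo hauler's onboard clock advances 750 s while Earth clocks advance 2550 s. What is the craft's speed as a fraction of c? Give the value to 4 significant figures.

β ≈ 0.9558

γ = Δt/τ₀ = 2550/750 = 3.40000
β = √(1 − 1/γ²) = √(1 − 1/3.40000²) = 0.9558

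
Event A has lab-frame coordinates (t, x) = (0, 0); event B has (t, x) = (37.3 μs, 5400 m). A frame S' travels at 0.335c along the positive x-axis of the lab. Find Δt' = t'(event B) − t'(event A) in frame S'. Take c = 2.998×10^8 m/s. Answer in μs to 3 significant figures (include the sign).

Δt' ≈ 33.2 μs

γ = 1/√(1 − 0.335²) = 1.0613
Δt' = γ(Δt − vΔx/c²) = 1.0613 × (37.3 μs − 0.335×5400 m / (2.998×10^8 m/s))
= 1.0613 × (31.266 μs) = 33.2 μs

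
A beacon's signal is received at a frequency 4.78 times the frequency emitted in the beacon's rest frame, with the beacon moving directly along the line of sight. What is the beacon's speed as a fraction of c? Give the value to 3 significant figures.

β ≈ 0.916

f_obs/f_src = √((1+β)/(1−β)) = 4.78  ⇒  (1+β)/(1−β) = 22.848
β = |1 − D²|/(1 + D²) = |1 − 22.848|/(1 + 22.848) = 0.916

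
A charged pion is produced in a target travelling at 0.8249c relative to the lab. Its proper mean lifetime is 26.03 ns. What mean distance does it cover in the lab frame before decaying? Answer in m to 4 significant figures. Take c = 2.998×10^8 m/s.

γ = 1/√(1 − 0.8249²) = 1.76904
Dilated lifetime: Δt = γτ₀ = 1.76904 × 26.03 ns = 46.0481 ns
d = vΔt = 0.8249c × 46.0481 ns = 2.47305×10^8 m/s × 4.60481×10^-8 s = 11.39 m

d ≈ 11.39 m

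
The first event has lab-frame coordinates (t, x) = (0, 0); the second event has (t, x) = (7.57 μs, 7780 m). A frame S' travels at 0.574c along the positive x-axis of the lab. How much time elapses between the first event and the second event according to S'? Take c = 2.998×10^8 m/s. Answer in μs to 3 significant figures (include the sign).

γ = 1/√(1 − 0.574²) = 1.2212
Δt' = γ(Δt − vΔx/c²) = 1.2212 × (7.57 μs − 0.574×7780 m / (2.998×10^8 m/s))
= 1.2212 × (-7.3257 μs) = -8.95 μs

Δt' ≈ -8.95 μs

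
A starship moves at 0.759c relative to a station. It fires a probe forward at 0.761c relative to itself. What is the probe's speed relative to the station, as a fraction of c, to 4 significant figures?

u ≈ 0.9635c

Relativistic velocity addition: u = (u' + v)/(1 + u'v/c²)
= (0.761 + 0.759)/(1 + 0.761×0.759) = 1.520/1.57760 = 0.9635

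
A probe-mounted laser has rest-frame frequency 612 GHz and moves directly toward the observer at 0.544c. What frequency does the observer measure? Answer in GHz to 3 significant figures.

f_obs ≈ 1130 GHz

Relativistic Doppler: f_obs = f_src √((1+β)/(1−β))
= 612 × √(1.5440/0.45600) = 612 × 1.8401 = 1130 GHz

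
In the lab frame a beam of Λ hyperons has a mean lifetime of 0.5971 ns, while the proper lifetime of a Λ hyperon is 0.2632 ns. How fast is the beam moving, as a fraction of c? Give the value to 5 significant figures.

γ = Δt/τ₀ = 0.5971/0.2632 = 2.268617
β = √(1 − 1/γ²) = √(1 − 1/2.268617²) = 0.89761

β ≈ 0.89761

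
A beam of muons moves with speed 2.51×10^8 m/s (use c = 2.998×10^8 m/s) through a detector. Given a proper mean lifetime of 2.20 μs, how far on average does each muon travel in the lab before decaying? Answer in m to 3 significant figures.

β = v/c = 2.51×10^8 / 2.998×10^8 = 0.83722
γ = 1/√(1 − 0.83722²) = 1.8286
Dilated lifetime: Δt = γτ₀ = 1.8286 × 2.20 μs = 4.0230 μs
d = vΔt = 0.83722c × 4.0230 μs = 2.5100×10^8 m/s × 4.0230×10^-6 s = 1010 m

d ≈ 1010 m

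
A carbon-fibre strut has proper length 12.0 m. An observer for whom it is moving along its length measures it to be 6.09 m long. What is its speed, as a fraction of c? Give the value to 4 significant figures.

γ = L₀/L = 12.0/6.09 = 1.97044
β = √(1 − 1/γ²) = 0.8617

β ≈ 0.8617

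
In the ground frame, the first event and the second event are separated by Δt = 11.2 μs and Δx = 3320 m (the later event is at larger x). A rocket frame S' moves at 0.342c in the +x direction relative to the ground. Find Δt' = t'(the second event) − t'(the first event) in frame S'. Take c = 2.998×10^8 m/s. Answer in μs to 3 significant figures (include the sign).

Δt' ≈ 7.89 μs

γ = 1/√(1 − 0.342²) = 1.0642
Δt' = γ(Δt − vΔx/c²) = 1.0642 × (11.2 μs − 0.342×3320 m / (2.998×10^8 m/s))
= 1.0642 × (7.4127 μs) = 7.89 μs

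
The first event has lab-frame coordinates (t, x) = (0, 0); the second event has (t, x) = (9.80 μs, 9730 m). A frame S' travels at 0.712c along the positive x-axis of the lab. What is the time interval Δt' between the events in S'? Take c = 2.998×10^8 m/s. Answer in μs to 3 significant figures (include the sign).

γ = 1/√(1 − 0.712²) = 1.4241
Δt' = γ(Δt − vΔx/c²) = 1.4241 × (9.80 μs − 0.712×9730 m / (2.998×10^8 m/s))
= 1.4241 × (-13.308 μs) = -19.0 μs

Δt' ≈ -19.0 μs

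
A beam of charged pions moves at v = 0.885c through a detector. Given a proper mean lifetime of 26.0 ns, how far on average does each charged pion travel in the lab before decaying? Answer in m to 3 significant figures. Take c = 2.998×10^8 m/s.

d ≈ 14.8 m

γ = 1/√(1 − 0.885²) = 2.1478
Dilated lifetime: Δt = γτ₀ = 2.1478 × 26.0 ns = 55.843 ns
d = vΔt = 0.885c × 55.843 ns = 2.6532×10^8 m/s × 5.5843×10^-8 s = 14.8 m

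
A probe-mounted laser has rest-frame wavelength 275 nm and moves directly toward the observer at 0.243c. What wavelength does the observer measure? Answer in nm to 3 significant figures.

λ_obs ≈ 215 nm

Relativistic Doppler: λ_obs = λ_src √((1−β)/(1+β))
= 275 × √(0.75700/1.2430) = 275 × 0.78039 = 215 nm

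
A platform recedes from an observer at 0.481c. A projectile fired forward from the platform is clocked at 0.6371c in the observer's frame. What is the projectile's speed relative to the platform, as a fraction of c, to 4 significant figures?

Inverse velocity addition: u' = (u − v)/(1 − uv/c²)
= (0.6371 − 0.481)/(1 − 0.6371×0.481) = 0.1561/0.693555 = 0.2251

u' ≈ 0.2251c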